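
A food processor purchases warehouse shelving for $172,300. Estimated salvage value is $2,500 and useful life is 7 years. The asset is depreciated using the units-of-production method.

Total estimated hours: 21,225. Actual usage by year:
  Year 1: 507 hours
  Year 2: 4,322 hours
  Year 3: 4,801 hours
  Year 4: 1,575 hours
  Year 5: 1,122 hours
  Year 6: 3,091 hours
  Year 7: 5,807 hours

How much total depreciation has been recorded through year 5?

$98,616

Depreciable base = $172,300 − $2,500 = $169,800.
Rate = $169,800 / 21,225 hours = $8 per hour.
Year 1: 507 × $8 = $4,056. Book value $168,244.
Year 2: 4,322 × $8 = $34,576. Book value $133,668.
Year 3: 4,801 × $8 = $38,408. Book value $95,260.
Year 4: 1,575 × $8 = $12,600. Book value $82,660.
Year 5: 1,122 × $8 = $8,976. Book value $73,684.
Accumulated through year 5 = $172,300 − $73,684 = $98,616.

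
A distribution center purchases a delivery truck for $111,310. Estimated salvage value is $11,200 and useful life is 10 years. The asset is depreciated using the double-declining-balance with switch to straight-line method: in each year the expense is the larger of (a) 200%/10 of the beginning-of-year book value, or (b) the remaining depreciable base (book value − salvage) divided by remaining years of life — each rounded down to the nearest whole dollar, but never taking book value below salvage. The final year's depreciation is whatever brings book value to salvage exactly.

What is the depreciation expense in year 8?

$4,669

Depreciable base = $111,310 − $11,200 = $100,110.
Year 1: DB = ⌊$111,310 × 200%/10⌋ = $22,262; SL = ⌊$100,110/10⌋ = $10,011 → take DB $22,262. Book value $89,048.
Year 2: DB = ⌊$89,048 × 200%/10⌋ = $17,809; SL = ⌊$77,848/9⌋ = $8,649 → take DB $17,809. Book value $71,239.
Year 3: DB = ⌊$71,239 × 200%/10⌋ = $14,247; SL = ⌊$60,039/8⌋ = $7,504 → take DB $14,247. Book value $56,992.
Year 4: DB = ⌊$56,992 × 200%/10⌋ = $11,398; SL = ⌊$45,792/7⌋ = $6,541 → take DB $11,398. Book value $45,594.
Year 5: DB = ⌊$45,594 × 200%/10⌋ = $9,118; SL = ⌊$34,394/6⌋ = $5,732 → take DB $9,118. Book value $36,476.
Year 6: DB = ⌊$36,476 × 200%/10⌋ = $7,295; SL = ⌊$25,276/5⌋ = $5,055 → take DB $7,295. Book value $29,181.
Year 7: DB = ⌊$29,181 × 200%/10⌋ = $5,836; SL = ⌊$17,981/4⌋ = $4,495 → take DB $5,836. Book value $23,345.
Year 8: DB = ⌊$23,345 × 200%/10⌋ = $4,669; SL = ⌊$12,145/3⌋ = $4,048 → take DB $4,669. Book value $18,676.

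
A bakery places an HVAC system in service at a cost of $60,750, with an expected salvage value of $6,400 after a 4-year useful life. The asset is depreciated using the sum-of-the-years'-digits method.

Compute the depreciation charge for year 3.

$10,870

Depreciable base = $60,750 − $6,400 = $54,350.
Sum of the years' digits = 4+3+2+1 = 10.
Year 1: $54,350 × 4/10 = $21,740. Book value $39,010.
Year 2: $54,350 × 3/10 = $16,305. Book value $22,705.
Year 3: $54,350 × 2/10 = $10,870. Book value $11,835.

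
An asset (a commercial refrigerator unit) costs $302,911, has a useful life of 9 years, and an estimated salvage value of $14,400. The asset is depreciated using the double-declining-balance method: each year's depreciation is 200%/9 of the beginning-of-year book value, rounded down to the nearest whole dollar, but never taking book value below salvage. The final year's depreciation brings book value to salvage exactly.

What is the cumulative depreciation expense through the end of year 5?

Depreciable base = $302,911 − $14,400 = $288,511.
Year 1: ⌊$302,911 × 200%/9⌋ = $67,313. Book value $235,598.
Year 2: ⌊$235,598 × 200%/9⌋ = $52,355. Book value $183,243.
Year 3: ⌊$183,243 × 200%/9⌋ = $40,720. Book value $142,523.
Year 4: ⌊$142,523 × 200%/9⌋ = $31,671. Book value $110,852.
Year 5: ⌊$110,852 × 200%/9⌋ = $24,633. Book value $86,219.
Accumulated through year 5 = $302,911 − $86,219 = $216,692.

$216,692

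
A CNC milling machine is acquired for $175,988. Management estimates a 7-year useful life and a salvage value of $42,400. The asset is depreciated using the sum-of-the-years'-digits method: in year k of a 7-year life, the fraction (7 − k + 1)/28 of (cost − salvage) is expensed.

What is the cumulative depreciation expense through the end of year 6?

Depreciable base = $175,988 − $42,400 = $133,588.
Sum of the years' digits = 7+6+5+4+3+2+1 = 28.
Year 1: $133,588 × 7/28 = $33,397. Book value $142,591.
Year 2: $133,588 × 6/28 = $28,626. Book value $113,965.
Year 3: $133,588 × 5/28 = $23,855. Book value $90,110.
Year 4: $133,588 × 4/28 = $19,084. Book value $71,026.
Year 5: $133,588 × 3/28 = $14,313. Book value $56,713.
Year 6: $133,588 × 2/28 = $9,542. Book value $47,171.
Accumulated through year 6 = $175,988 − $47,171 = $128,817.

$128,817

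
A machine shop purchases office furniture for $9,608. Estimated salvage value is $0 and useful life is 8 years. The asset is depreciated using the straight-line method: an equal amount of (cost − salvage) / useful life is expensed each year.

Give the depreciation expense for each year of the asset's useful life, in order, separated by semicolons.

Depreciable base = $9,608 − $0 = $9,608.
Annual expense = $9,608 / 8 = $1,201.
End of year 1: book value $8,407.
End of year 2: book value $7,206.
End of year 3: book value $6,005.
End of year 4: book value $4,804.
End of year 5: book value $3,603.
End of year 6: book value $2,402.
End of year 7: book value $1,201.
End of year 8: book value $0.

$1,201; $1,201; $1,201; $1,201; $1,201; $1,201; $1,201; $1,201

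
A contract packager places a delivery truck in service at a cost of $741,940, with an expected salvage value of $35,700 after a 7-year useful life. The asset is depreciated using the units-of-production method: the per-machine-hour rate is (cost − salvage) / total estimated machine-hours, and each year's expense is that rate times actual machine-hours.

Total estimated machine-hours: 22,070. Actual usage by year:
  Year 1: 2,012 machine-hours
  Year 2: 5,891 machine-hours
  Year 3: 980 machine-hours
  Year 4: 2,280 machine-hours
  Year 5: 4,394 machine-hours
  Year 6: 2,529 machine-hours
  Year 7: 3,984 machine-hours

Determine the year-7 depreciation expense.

Depreciable base = $741,940 − $35,700 = $706,240.
Rate = $706,240 / 22,070 machine-hours = $32 per machine-hour.
Year 1: 2,012 × $32 = $64,384. Book value $677,556.
Year 2: 5,891 × $32 = $188,512. Book value $489,044.
Year 3: 980 × $32 = $31,360. Book value $457,684.
Year 4: 2,280 × $32 = $72,960. Book value $384,724.
Year 5: 4,394 × $32 = $140,608. Book value $244,116.
Year 6: 2,529 × $32 = $80,928. Book value $163,188.
Year 7: 3,984 × $32 = $127,488. Book value $35,700.

$127,488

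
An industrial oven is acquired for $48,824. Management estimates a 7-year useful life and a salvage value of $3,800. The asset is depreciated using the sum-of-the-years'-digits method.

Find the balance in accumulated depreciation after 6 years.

$43,416

Depreciable base = $48,824 − $3,800 = $45,024.
Sum of the years' digits = 7+6+5+4+3+2+1 = 28.
Year 1: $45,024 × 7/28 = $11,256. Book value $37,568.
Year 2: $45,024 × 6/28 = $9,648. Book value $27,920.
Year 3: $45,024 × 5/28 = $8,040. Book value $19,880.
Year 4: $45,024 × 4/28 = $6,432. Book value $13,448.
Year 5: $45,024 × 3/28 = $4,824. Book value $8,624.
Year 6: $45,024 × 2/28 = $3,216. Book value $5,408.
Accumulated through year 6 = $48,824 − $5,408 = $43,416.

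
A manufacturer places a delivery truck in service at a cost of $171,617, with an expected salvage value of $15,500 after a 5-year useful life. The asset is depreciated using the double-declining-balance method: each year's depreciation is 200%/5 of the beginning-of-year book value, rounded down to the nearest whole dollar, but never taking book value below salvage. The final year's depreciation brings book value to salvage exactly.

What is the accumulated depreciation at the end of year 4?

Depreciable base = $171,617 − $15,500 = $156,117.
Year 1: ⌊$171,617 × 200%/5⌋ = $68,646. Book value $102,971.
Year 2: ⌊$102,971 × 200%/5⌋ = $41,188. Book value $61,783.
Year 3: ⌊$61,783 × 200%/5⌋ = $24,713. Book value $37,070.
Year 4: ⌊$37,070 × 200%/5⌋ = $14,828. Book value $22,242.
Accumulated through year 4 = $171,617 − $22,242 = $149,375.

$149,375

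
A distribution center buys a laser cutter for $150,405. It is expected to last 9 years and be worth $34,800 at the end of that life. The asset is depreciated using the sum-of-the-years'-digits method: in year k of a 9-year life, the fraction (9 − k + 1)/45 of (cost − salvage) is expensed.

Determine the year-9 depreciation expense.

Depreciable base = $150,405 − $34,800 = $115,605.
Sum of the years' digits = 9+8+7+6+5+4+3+2+1 = 45.
Year 1: $115,605 × 9/45 = $23,121. Book value $127,284.
Year 2: $115,605 × 8/45 = $20,552. Book value $106,732.
Year 3: $115,605 × 7/45 = $17,983. Book value $88,749.
Year 4: $115,605 × 6/45 = $15,414. Book value $73,335.
Year 5: $115,605 × 5/45 = $12,845. Book value $60,490.
Year 6: $115,605 × 4/45 = $10,276. Book value $50,214.
Year 7: $115,605 × 3/45 = $7,707. Book value $42,507.
Year 8: $115,605 × 2/45 = $5,138. Book value $37,369.
Year 9: $115,605 × 1/45 = $2,569. Book value $34,800.

$2,569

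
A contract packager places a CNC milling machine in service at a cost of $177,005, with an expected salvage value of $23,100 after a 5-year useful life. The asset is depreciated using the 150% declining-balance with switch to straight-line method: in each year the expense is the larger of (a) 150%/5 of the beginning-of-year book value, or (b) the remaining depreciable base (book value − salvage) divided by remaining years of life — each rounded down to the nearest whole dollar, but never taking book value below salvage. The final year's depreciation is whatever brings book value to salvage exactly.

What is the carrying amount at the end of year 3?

Depreciable base = $177,005 − $23,100 = $153,905.
Year 1: DB = ⌊$177,005 × 150%/5⌋ = $53,101; SL = ⌊$153,905/5⌋ = $30,781 → take DB $53,101. Book value $123,904.
Year 2: DB = ⌊$123,904 × 150%/5⌋ = $37,171; SL = ⌊$100,804/4⌋ = $25,201 → take DB $37,171. Book value $86,733.
Year 3: DB = ⌊$86,733 × 150%/5⌋ = $26,019; SL = ⌊$63,633/3⌋ = $21,211 → take DB $26,019. Book value $60,714.

$60,714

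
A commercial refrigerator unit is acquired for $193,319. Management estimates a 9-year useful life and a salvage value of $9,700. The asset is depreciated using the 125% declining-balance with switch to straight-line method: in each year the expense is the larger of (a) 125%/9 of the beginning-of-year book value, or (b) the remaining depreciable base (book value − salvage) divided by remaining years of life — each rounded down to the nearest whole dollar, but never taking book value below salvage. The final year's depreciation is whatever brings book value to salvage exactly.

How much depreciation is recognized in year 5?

Depreciable base = $193,319 − $9,700 = $183,619.
Year 1: DB = ⌊$193,319 × 125%/9⌋ = $26,849; SL = ⌊$183,619/9⌋ = $20,402 → take DB $26,849. Book value $166,470.
Year 2: DB = ⌊$166,470 × 125%/9⌋ = $23,120; SL = ⌊$156,770/8⌋ = $19,596 → take DB $23,120. Book value $143,350.
Year 3: DB = ⌊$143,350 × 125%/9⌋ = $19,909; SL = ⌊$133,650/7⌋ = $19,092 → take DB $19,909. Book value $123,441.
Year 4: DB = ⌊$123,441 × 125%/9⌋ = $17,144; SL = ⌊$113,741/6⌋ = $18,956 → take SL $18,956. Book value $104,485.
Year 5: DB = ⌊$104,485 × 125%/9⌋ = $14,511; SL = ⌊$94,785/5⌋ = $18,957 → take SL $18,957. Book value $85,528.

$18,957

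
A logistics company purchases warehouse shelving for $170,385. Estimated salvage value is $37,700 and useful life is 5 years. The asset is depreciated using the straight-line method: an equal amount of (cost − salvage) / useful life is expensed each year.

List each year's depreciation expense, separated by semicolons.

Depreciable base = $170,385 − $37,700 = $132,685.
Annual expense = $132,685 / 5 = $26,537.
End of year 1: book value $143,848.
End of year 2: book value $117,311.
End of year 3: book value $90,774.
End of year 4: book value $64,237.
End of year 5: book value $37,700.

$26,537; $26,537; $26,537; $26,537; $26,537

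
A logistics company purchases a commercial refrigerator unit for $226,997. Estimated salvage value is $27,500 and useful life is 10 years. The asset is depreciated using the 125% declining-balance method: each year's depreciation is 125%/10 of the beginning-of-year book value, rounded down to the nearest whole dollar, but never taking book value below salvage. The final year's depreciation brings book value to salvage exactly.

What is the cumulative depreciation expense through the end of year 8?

$148,996

Depreciable base = $226,997 − $27,500 = $199,497.
Year 1: ⌊$226,997 × 125%/10⌋ = $28,374. Book value $198,623.
Year 2: ⌊$198,623 × 125%/10⌋ = $24,827. Book value $173,796.
Year 3: ⌊$173,796 × 125%/10⌋ = $21,724. Book value $152,072.
Year 4: ⌊$152,072 × 125%/10⌋ = $19,009. Book value $133,063.
Year 5: ⌊$133,063 × 125%/10⌋ = $16,632. Book value $116,431.
Year 6: ⌊$116,431 × 125%/10⌋ = $14,553. Book value $101,878.
Year 7: ⌊$101,878 × 125%/10⌋ = $12,734. Book value $89,144.
Year 8: ⌊$89,144 × 125%/10⌋ = $11,143. Book value $78,001.
Accumulated through year 8 = $226,997 − $78,001 = $148,996.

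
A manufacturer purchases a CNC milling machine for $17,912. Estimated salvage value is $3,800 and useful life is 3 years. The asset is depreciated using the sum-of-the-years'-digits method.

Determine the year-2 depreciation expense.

Depreciable base = $17,912 − $3,800 = $14,112.
Sum of the years' digits = 3+2+1 = 6.
Year 1: $14,112 × 3/6 = $7,056. Book value $10,856.
Year 2: $14,112 × 2/6 = $4,704. Book value $6,152.

$4,704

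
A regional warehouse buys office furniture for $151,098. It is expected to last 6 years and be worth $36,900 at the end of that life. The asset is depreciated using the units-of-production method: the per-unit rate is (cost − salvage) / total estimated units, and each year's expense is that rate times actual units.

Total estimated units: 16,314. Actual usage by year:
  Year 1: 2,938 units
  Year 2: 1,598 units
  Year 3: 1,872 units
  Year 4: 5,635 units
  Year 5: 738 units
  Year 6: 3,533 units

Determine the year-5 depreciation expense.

$5,166

Depreciable base = $151,098 − $36,900 = $114,198.
Rate = $114,198 / 16,314 units = $7 per unit.
Year 1: 2,938 × $7 = $20,566. Book value $130,532.
Year 2: 1,598 × $7 = $11,186. Book value $119,346.
Year 3: 1,872 × $7 = $13,104. Book value $106,242.
Year 4: 5,635 × $7 = $39,445. Book value $66,797.
Year 5: 738 × $7 = $5,166. Book value $61,631.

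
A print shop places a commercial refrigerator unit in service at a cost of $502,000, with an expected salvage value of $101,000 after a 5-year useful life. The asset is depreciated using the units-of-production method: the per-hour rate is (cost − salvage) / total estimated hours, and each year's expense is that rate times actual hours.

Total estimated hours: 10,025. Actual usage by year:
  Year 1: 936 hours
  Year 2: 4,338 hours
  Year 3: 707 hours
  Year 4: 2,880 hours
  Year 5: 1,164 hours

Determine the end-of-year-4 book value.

Depreciable base = $502,000 − $101,000 = $401,000.
Rate = $401,000 / 10,025 hours = $40 per hour.
Year 1: 936 × $40 = $37,440. Book value $464,560.
Year 2: 4,338 × $40 = $173,520. Book value $291,040.
Year 3: 707 × $40 = $28,280. Book value $262,760.
Year 4: 2,880 × $40 = $115,200. Book value $147,560.

$147,560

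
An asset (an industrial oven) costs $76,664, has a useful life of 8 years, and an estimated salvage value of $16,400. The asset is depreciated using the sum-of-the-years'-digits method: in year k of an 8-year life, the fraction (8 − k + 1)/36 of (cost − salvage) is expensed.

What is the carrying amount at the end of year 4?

Depreciable base = $76,664 − $16,400 = $60,264.
Sum of the years' digits = 8+7+6+5+4+3+2+1 = 36.
Year 1: $60,264 × 8/36 = $13,392. Book value $63,272.
Year 2: $60,264 × 7/36 = $11,718. Book value $51,554.
Year 3: $60,264 × 6/36 = $10,044. Book value $41,510.
Year 4: $60,264 × 5/36 = $8,370. Book value $33,140.

$33,140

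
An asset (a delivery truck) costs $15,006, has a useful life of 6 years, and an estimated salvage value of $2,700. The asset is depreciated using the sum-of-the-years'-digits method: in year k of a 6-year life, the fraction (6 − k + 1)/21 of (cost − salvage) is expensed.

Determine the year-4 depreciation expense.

Depreciable base = $15,006 − $2,700 = $12,306.
Sum of the years' digits = 6+5+4+3+2+1 = 21.
Year 1: $12,306 × 6/21 = $3,516. Book value $11,490.
Year 2: $12,306 × 5/21 = $2,930. Book value $8,560.
Year 3: $12,306 × 4/21 = $2,344. Book value $6,216.
Year 4: $12,306 × 3/21 = $1,758. Book value $4,458.

$1,758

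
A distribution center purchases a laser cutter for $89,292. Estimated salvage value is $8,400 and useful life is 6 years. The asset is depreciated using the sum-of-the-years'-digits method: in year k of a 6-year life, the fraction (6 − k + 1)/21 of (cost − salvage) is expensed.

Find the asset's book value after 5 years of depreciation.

$12,252

Depreciable base = $89,292 − $8,400 = $80,892.
Sum of the years' digits = 6+5+4+3+2+1 = 21.
Year 1: $80,892 × 6/21 = $23,112. Book value $66,180.
Year 2: $80,892 × 5/21 = $19,260. Book value $46,920.
Year 3: $80,892 × 4/21 = $15,408. Book value $31,512.
Year 4: $80,892 × 3/21 = $11,556. Book value $19,956.
Year 5: $80,892 × 2/21 = $7,704. Book value $12,252.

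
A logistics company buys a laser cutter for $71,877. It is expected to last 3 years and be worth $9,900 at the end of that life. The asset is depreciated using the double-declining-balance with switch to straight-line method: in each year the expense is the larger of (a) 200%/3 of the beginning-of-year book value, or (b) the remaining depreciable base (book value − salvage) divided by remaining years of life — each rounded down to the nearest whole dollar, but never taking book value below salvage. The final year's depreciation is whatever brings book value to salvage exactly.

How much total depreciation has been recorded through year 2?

Depreciable base = $71,877 − $9,900 = $61,977.
Year 1: DB = ⌊$71,877 × 200%/3⌋ = $47,918; SL = ⌊$61,977/3⌋ = $20,659 → take DB $47,918. Book value $23,959.
Year 2: DB = ⌊$23,959 × 200%/3⌋ = $15,972; SL = ⌊$14,059/2⌋ = $7,029 → take DB $15,972, capped at $14,059. Book value $9,900.
Accumulated through year 2 = $71,877 − $9,900 = $61,977.

$61,977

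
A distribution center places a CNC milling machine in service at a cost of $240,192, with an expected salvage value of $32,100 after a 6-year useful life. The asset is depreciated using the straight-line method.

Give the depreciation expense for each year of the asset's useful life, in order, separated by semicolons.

$34,682; $34,682; $34,682; $34,682; $34,682; $34,682

Depreciable base = $240,192 − $32,100 = $208,092.
Annual expense = $208,092 / 6 = $34,682.
End of year 1: book value $205,510.
End of year 2: book value $170,828.
End of year 3: book value $136,146.
End of year 4: book value $101,464.
End of year 5: book value $66,782.
End of year 6: book value $32,100.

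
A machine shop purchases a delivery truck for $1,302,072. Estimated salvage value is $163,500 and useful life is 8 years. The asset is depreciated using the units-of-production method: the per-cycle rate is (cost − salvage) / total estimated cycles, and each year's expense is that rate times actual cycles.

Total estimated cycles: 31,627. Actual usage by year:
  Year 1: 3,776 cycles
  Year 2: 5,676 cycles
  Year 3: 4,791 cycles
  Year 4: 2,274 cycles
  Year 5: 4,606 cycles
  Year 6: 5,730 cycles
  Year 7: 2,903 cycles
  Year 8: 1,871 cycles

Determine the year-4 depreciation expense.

$81,864

Depreciable base = $1,302,072 − $163,500 = $1,138,572.
Rate = $1,138,572 / 31,627 cycles = $36 per cycle.
Year 1: 3,776 × $36 = $135,936. Book value $1,166,136.
Year 2: 5,676 × $36 = $204,336. Book value $961,800.
Year 3: 4,791 × $36 = $172,476. Book value $789,324.
Year 4: 2,274 × $36 = $81,864. Book value $707,460.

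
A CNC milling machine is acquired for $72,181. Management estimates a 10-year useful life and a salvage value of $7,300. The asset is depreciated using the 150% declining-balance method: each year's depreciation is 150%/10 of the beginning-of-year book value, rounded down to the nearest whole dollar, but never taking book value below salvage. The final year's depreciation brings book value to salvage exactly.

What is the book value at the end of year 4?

Depreciable base = $72,181 − $7,300 = $64,881.
Year 1: ⌊$72,181 × 150%/10⌋ = $10,827. Book value $61,354.
Year 2: ⌊$61,354 × 150%/10⌋ = $9,203. Book value $52,151.
Year 3: ⌊$52,151 × 150%/10⌋ = $7,822. Book value $44,329.
Year 4: ⌊$44,329 × 150%/10⌋ = $6,649. Book value $37,680.

$37,680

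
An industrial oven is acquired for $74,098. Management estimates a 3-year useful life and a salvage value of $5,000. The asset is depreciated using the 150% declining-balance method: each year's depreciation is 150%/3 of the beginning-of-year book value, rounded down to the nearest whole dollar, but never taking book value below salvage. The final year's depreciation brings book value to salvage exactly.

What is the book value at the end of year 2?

$18,525

Depreciable base = $74,098 − $5,000 = $69,098.
Year 1: ⌊$74,098 × 150%/3⌋ = $37,049. Book value $37,049.
Year 2: ⌊$37,049 × 150%/3⌋ = $18,524. Book value $18,525.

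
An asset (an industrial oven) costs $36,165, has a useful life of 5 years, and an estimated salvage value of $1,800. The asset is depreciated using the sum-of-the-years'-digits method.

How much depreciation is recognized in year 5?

$2,291

Depreciable base = $36,165 − $1,800 = $34,365.
Sum of the years' digits = 5+4+3+2+1 = 15.
Year 1: $34,365 × 5/15 = $11,455. Book value $24,710.
Year 2: $34,365 × 4/15 = $9,164. Book value $15,546.
Year 3: $34,365 × 3/15 = $6,873. Book value $8,673.
Year 4: $34,365 × 2/15 = $4,582. Book value $4,091.
Year 5: $34,365 × 1/15 = $2,291. Book value $1,800.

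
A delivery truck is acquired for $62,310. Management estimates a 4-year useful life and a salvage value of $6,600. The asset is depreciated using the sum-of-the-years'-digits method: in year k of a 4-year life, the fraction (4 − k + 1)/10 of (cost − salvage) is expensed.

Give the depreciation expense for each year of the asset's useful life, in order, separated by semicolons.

$22,284; $16,713; $11,142; $5,571

Depreciable base = $62,310 − $6,600 = $55,710.
Sum of the years' digits = 4+3+2+1 = 10.
Year 1: $55,710 × 4/10 = $22,284. Book value $40,026.
Year 2: $55,710 × 3/10 = $16,713. Book value $23,313.
Year 3: $55,710 × 2/10 = $11,142. Book value $12,171.
Year 4: $55,710 × 1/10 = $5,571. Book value $6,600.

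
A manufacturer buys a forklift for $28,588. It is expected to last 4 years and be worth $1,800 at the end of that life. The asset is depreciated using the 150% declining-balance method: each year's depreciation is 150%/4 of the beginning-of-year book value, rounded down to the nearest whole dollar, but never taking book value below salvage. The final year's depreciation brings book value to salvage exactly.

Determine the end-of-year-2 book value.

$11,168

Depreciable base = $28,588 − $1,800 = $26,788.
Year 1: ⌊$28,588 × 150%/4⌋ = $10,720. Book value $17,868.
Year 2: ⌊$17,868 × 150%/4⌋ = $6,700. Book value $11,168.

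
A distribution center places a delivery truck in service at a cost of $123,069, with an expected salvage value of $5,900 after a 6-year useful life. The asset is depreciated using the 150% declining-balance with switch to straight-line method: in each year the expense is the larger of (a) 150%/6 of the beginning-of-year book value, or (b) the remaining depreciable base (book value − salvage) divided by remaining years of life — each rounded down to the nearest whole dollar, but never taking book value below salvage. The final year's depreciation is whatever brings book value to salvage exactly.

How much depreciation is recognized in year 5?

$15,340

Depreciable base = $123,069 − $5,900 = $117,169.
Year 1: DB = ⌊$123,069 × 150%/6⌋ = $30,767; SL = ⌊$117,169/6⌋ = $19,528 → take DB $30,767. Book value $92,302.
Year 2: DB = ⌊$92,302 × 150%/6⌋ = $23,075; SL = ⌊$86,402/5⌋ = $17,280 → take DB $23,075. Book value $69,227.
Year 3: DB = ⌊$69,227 × 150%/6⌋ = $17,306; SL = ⌊$63,327/4⌋ = $15,831 → take DB $17,306. Book value $51,921.
Year 4: DB = ⌊$51,921 × 150%/6⌋ = $12,980; SL = ⌊$46,021/3⌋ = $15,340 → take SL $15,340. Book value $36,581.
Year 5: DB = ⌊$36,581 × 150%/6⌋ = $9,145; SL = ⌊$30,681/2⌋ = $15,340 → take SL $15,340. Book value $21,241.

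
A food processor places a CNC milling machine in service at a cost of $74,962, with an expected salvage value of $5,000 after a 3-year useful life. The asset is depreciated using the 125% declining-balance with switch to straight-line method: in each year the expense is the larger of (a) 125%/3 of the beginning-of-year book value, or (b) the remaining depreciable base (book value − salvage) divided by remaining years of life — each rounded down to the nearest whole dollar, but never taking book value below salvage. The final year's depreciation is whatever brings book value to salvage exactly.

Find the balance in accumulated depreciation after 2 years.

$50,598

Depreciable base = $74,962 − $5,000 = $69,962.
Year 1: DB = ⌊$74,962 × 125%/3⌋ = $31,234; SL = ⌊$69,962/3⌋ = $23,320 → take DB $31,234. Book value $43,728.
Year 2: DB = ⌊$43,728 × 125%/3⌋ = $18,220; SL = ⌊$38,728/2⌋ = $19,364 → take SL $19,364. Book value $24,364.
Accumulated through year 2 = $74,962 − $24,364 = $50,598.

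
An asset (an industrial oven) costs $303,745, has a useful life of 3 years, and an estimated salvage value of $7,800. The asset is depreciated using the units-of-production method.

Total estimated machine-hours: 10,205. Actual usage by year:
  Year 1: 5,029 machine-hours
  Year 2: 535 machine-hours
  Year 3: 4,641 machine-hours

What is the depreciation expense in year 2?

$15,515

Depreciable base = $303,745 − $7,800 = $295,945.
Rate = $295,945 / 10,205 machine-hours = $29 per machine-hour.
Year 1: 5,029 × $29 = $145,841. Book value $157,904.
Year 2: 535 × $29 = $15,515. Book value $142,389.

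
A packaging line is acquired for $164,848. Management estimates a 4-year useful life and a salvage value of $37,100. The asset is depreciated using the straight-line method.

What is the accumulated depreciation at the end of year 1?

$31,937

Depreciable base = $164,848 − $37,100 = $127,748.
Annual expense = $127,748 / 4 = $31,937.
End of year 1: book value $132,911.
Accumulated through year 1 = $164,848 − $132,911 = $31,937.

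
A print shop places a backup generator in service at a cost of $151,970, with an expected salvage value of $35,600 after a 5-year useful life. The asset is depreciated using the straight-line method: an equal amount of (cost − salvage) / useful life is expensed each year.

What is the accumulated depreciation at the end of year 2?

$46,548

Depreciable base = $151,970 − $35,600 = $116,370.
Annual expense = $116,370 / 5 = $23,274.
End of year 1: book value $128,696.
End of year 2: book value $105,422.
Accumulated through year 2 = $151,970 − $105,422 = $46,548.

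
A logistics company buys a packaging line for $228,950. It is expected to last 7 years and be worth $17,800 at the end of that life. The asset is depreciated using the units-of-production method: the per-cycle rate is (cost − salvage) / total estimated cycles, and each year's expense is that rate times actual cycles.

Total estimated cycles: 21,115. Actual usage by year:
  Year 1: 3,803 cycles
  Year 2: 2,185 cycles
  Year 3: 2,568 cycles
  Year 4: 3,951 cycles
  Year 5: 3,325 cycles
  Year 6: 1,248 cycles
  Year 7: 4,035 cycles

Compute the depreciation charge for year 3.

Depreciable base = $228,950 − $17,800 = $211,150.
Rate = $211,150 / 21,115 cycles = $10 per cycle.
Year 1: 3,803 × $10 = $38,030. Book value $190,920.
Year 2: 2,185 × $10 = $21,850. Book value $169,070.
Year 3: 2,568 × $10 = $25,680. Book value $143,390.

$25,680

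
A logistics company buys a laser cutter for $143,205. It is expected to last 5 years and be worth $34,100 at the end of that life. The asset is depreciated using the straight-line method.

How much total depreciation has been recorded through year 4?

$87,284

Depreciable base = $143,205 − $34,100 = $109,105.
Annual expense = $109,105 / 5 = $21,821.
End of year 1: book value $121,384.
End of year 2: book value $99,563.
End of year 3: book value $77,742.
End of year 4: book value $55,921.
Accumulated through year 4 = $143,205 − $55,921 = $87,284.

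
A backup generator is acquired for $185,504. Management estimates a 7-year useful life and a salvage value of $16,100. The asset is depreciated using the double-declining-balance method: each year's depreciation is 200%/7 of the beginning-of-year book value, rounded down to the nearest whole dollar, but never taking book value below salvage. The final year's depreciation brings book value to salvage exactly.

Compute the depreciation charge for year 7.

$8,538

Depreciable base = $185,504 − $16,100 = $169,404.
Year 1: ⌊$185,504 × 200%/7⌋ = $53,001. Book value $132,503.
Year 2: ⌊$132,503 × 200%/7⌋ = $37,858. Book value $94,645.
Year 3: ⌊$94,645 × 200%/7⌋ = $27,041. Book value $67,604.
Year 4: ⌊$67,604 × 200%/7⌋ = $19,315. Book value $48,289.
Year 5: ⌊$48,289 × 200%/7⌋ = $13,796. Book value $34,493.
Year 6: ⌊$34,493 × 200%/7⌋ = $9,855. Book value $24,638.
Year 7 (final): $24,638 − $16,100 = $8,538. Book value $16,100.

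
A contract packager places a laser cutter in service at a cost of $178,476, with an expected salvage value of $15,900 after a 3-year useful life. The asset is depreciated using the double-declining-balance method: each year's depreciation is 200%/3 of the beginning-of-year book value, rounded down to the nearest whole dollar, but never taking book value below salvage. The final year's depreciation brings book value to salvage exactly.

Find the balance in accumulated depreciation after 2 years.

Depreciable base = $178,476 − $15,900 = $162,576.
Year 1: ⌊$178,476 × 200%/3⌋ = $118,984. Book value $59,492.
Year 2: ⌊$59,492 × 200%/3⌋ = $39,661. Book value $19,831.
Accumulated through year 2 = $178,476 − $19,831 = $158,645.

$158,645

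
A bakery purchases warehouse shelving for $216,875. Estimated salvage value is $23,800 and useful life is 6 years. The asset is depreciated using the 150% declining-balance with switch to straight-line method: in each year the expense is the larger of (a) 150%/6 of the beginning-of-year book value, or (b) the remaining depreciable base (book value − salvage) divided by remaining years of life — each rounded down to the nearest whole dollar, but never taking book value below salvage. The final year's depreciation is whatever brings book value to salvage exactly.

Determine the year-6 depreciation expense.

Depreciable base = $216,875 − $23,800 = $193,075.
Year 1: DB = ⌊$216,875 × 150%/6⌋ = $54,218; SL = ⌊$193,075/6⌋ = $32,179 → take DB $54,218. Book value $162,657.
Year 2: DB = ⌊$162,657 × 150%/6⌋ = $40,664; SL = ⌊$138,857/5⌋ = $27,771 → take DB $40,664. Book value $121,993.
Year 3: DB = ⌊$121,993 × 150%/6⌋ = $30,498; SL = ⌊$98,193/4⌋ = $24,548 → take DB $30,498. Book value $91,495.
Year 4: DB = ⌊$91,495 × 150%/6⌋ = $22,873; SL = ⌊$67,695/3⌋ = $22,565 → take DB $22,873. Book value $68,622.
Year 5: DB = ⌊$68,622 × 150%/6⌋ = $17,155; SL = ⌊$44,822/2⌋ = $22,411 → take SL $22,411. Book value $46,211.
Year 6 (final): $46,211 − $23,800 = $22,411. Book value $23,800.

$22,411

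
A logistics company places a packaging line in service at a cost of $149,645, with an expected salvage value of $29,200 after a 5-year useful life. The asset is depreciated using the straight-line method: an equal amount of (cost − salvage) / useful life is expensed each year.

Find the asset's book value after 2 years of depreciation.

$101,467

Depreciable base = $149,645 − $29,200 = $120,445.
Annual expense = $120,445 / 5 = $24,089.
End of year 1: book value $125,556.
End of year 2: book value $101,467.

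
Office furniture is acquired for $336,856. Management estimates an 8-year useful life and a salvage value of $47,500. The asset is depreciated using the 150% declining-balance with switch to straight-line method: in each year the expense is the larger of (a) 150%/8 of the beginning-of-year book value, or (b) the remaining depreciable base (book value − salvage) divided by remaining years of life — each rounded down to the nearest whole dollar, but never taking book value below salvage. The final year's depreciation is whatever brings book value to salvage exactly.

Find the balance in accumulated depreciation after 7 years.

Depreciable base = $336,856 − $47,500 = $289,356.
Year 1: DB = ⌊$336,856 × 150%/8⌋ = $63,160; SL = ⌊$289,356/8⌋ = $36,169 → take DB $63,160. Book value $273,696.
Year 2: DB = ⌊$273,696 × 150%/8⌋ = $51,318; SL = ⌊$226,196/7⌋ = $32,313 → take DB $51,318. Book value $222,378.
Year 3: DB = ⌊$222,378 × 150%/8⌋ = $41,695; SL = ⌊$174,878/6⌋ = $29,146 → take DB $41,695. Book value $180,683.
Year 4: DB = ⌊$180,683 × 150%/8⌋ = $33,878; SL = ⌊$133,183/5⌋ = $26,636 → take DB $33,878. Book value $146,805.
Year 5: DB = ⌊$146,805 × 150%/8⌋ = $27,525; SL = ⌊$99,305/4⌋ = $24,826 → take DB $27,525. Book value $119,280.
Year 6: DB = ⌊$119,280 × 150%/8⌋ = $22,365; SL = ⌊$71,780/3⌋ = $23,926 → take SL $23,926. Book value $95,354.
Year 7: DB = ⌊$95,354 × 150%/8⌋ = $17,878; SL = ⌊$47,854/2⌋ = $23,927 → take SL $23,927. Book value $71,427.
Accumulated through year 7 = $336,856 − $71,427 = $265,429.

$265,429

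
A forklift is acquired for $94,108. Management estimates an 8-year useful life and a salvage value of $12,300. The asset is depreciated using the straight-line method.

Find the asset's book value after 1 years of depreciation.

Depreciable base = $94,108 − $12,300 = $81,808.
Annual expense = $81,808 / 8 = $10,226.
End of year 1: book value $83,882.

$83,882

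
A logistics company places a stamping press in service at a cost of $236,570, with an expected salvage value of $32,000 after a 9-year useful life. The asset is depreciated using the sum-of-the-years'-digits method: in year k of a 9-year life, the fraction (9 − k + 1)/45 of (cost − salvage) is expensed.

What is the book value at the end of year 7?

$45,638

Depreciable base = $236,570 − $32,000 = $204,570.
Sum of the years' digits = 9+8+7+6+5+4+3+2+1 = 45.
Year 1: $204,570 × 9/45 = $40,914. Book value $195,656.
Year 2: $204,570 × 8/45 = $36,368. Book value $159,288.
Year 3: $204,570 × 7/45 = $31,822. Book value $127,466.
Year 4: $204,570 × 6/45 = $27,276. Book value $100,190.
Year 5: $204,570 × 5/45 = $22,730. Book value $77,460.
Year 6: $204,570 × 4/45 = $18,184. Book value $59,276.
Year 7: $204,570 × 3/45 = $13,638. Book value $45,638.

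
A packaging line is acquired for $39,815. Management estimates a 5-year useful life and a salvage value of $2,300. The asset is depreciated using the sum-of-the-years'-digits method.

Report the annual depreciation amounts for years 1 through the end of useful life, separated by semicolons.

$12,505; $10,004; $7,503; $5,002; $2,501

Depreciable base = $39,815 − $2,300 = $37,515.
Sum of the years' digits = 5+4+3+2+1 = 15.
Year 1: $37,515 × 5/15 = $12,505. Book value $27,310.
Year 2: $37,515 × 4/15 = $10,004. Book value $17,306.
Year 3: $37,515 × 3/15 = $7,503. Book value $9,803.
Year 4: $37,515 × 2/15 = $5,002. Book value $4,801.
Year 5: $37,515 × 1/15 = $2,501. Book value $2,300.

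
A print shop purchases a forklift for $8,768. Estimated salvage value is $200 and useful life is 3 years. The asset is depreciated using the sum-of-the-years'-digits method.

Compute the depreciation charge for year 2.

$2,856

Depreciable base = $8,768 − $200 = $8,568.
Sum of the years' digits = 3+2+1 = 6.
Year 1: $8,568 × 3/6 = $4,284. Book value $4,484.
Year 2: $8,568 × 2/6 = $2,856. Book value $1,628.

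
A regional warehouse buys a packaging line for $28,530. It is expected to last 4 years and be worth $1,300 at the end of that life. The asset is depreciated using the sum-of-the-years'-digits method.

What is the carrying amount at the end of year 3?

$4,023

Depreciable base = $28,530 − $1,300 = $27,230.
Sum of the years' digits = 4+3+2+1 = 10.
Year 1: $27,230 × 4/10 = $10,892. Book value $17,638.
Year 2: $27,230 × 3/10 = $8,169. Book value $9,469.
Year 3: $27,230 × 2/10 = $5,446. Book value $4,023.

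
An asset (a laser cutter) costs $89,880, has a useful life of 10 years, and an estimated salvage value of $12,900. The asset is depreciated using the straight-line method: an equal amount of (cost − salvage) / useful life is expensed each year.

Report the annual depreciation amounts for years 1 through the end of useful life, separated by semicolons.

$7,698; $7,698; $7,698; $7,698; $7,698; $7,698; $7,698; $7,698; $7,698; $7,698

Depreciable base = $89,880 − $12,900 = $76,980.
Annual expense = $76,980 / 10 = $7,698.
End of year 1: book value $82,182.
End of year 2: book value $74,484.
End of year 3: book value $66,786.
End of year 4: book value $59,088.
End of year 5: book value $51,390.
End of year 6: book value $43,692.
End of year 7: book value $35,994.
End of year 8: book value $28,296.
End of year 9: book value $20,598.
End of year 10: book value $12,900.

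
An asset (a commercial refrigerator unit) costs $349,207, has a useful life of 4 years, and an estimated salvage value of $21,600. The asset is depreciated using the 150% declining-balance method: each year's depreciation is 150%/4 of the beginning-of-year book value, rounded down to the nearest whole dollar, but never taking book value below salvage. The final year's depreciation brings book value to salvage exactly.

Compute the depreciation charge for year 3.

Depreciable base = $349,207 − $21,600 = $327,607.
Year 1: ⌊$349,207 × 150%/4⌋ = $130,952. Book value $218,255.
Year 2: ⌊$218,255 × 150%/4⌋ = $81,845. Book value $136,410.
Year 3: ⌊$136,410 × 150%/4⌋ = $51,153. Book value $85,257.

$51,153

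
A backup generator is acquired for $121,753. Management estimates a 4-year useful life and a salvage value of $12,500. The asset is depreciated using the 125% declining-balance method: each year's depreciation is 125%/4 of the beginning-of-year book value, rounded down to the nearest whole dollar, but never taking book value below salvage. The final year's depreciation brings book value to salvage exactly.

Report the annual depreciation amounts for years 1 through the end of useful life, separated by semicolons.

Depreciable base = $121,753 − $12,500 = $109,253.
Year 1: ⌊$121,753 × 125%/4⌋ = $38,047. Book value $83,706.
Year 2: ⌊$83,706 × 125%/4⌋ = $26,158. Book value $57,548.
Year 3: ⌊$57,548 × 125%/4⌋ = $17,983. Book value $39,565.
Year 4 (final): $39,565 − $12,500 = $27,065. Book value $12,500.

$38,047; $26,158; $17,983; $27,065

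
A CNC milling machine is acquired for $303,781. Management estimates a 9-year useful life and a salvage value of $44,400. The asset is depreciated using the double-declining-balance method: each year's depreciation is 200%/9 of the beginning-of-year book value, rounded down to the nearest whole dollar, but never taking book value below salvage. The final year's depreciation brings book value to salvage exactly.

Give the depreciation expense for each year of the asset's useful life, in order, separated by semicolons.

$67,506; $52,505; $40,837; $31,762; $24,704; $19,214; $14,945; $7,908; $0

Depreciable base = $303,781 − $44,400 = $259,381.
Year 1: ⌊$303,781 × 200%/9⌋ = $67,506. Book value $236,275.
Year 2: ⌊$236,275 × 200%/9⌋ = $52,505. Book value $183,770.
Year 3: ⌊$183,770 × 200%/9⌋ = $40,837. Book value $142,933.
Year 4: ⌊$142,933 × 200%/9⌋ = $31,762. Book value $111,171.
Year 5: ⌊$111,171 × 200%/9⌋ = $24,704. Book value $86,467.
Year 6: ⌊$86,467 × 200%/9⌋ = $19,214. Book value $67,253.
Year 7: ⌊$67,253 × 200%/9⌋ = $14,945. Book value $52,308.
Year 8: ⌊$52,308 × 200%/9⌋ = $11,624, capped at $7,908. Book value $44,400.
Year 9 (final): $44,400 − $44,400 = $0. Book value $44,400.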